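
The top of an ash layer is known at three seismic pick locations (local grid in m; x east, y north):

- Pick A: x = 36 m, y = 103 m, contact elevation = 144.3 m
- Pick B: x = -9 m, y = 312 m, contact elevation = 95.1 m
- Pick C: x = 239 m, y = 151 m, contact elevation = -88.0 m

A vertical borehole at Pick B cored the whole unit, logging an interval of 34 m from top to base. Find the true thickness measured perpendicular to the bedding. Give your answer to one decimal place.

22.5 m

Let the plane be z = a·x + b·y + c.
Pick B−Pick A: −45a + 209b = −49.2;  Pick C−Pick A: 203a + 48b = −232.3.
Solving gives a = −1.03593, b = −0.45845.
|∇z| = √(a²+b²) = 1.13284, so dip δ = arctan(1.13284) = 48.56°.
True thickness = vertical thickness × cos δ = 34 × cos 48.56° = 22.5 m.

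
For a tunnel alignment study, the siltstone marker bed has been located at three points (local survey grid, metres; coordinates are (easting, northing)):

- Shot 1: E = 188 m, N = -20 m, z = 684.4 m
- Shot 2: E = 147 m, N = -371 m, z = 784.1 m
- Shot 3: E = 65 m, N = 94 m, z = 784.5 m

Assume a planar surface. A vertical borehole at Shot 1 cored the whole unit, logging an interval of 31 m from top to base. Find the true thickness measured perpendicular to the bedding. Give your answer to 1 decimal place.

22.1 m

Two edge vectors: Shot 1→Shot 2 = (-41, -351, 99.7), Shot 1→Shot 3 = (-123, 114, 100.1).
Normal n = (Shot 1→Shot 2) × (Shot 1→Shot 3) = (-46500.9, -8159, -47847).
So ∂z/∂E = −n_x/n_z = −0.97187 and ∂z/∂N = −n_y/n_z = −0.17052.
|∇z| = √(a²+b²) = 0.98671, so dip δ = arctan(0.98671) = 44.62°.
True thickness = vertical thickness × cos δ = 31 × cos 44.62° = 22.1 m.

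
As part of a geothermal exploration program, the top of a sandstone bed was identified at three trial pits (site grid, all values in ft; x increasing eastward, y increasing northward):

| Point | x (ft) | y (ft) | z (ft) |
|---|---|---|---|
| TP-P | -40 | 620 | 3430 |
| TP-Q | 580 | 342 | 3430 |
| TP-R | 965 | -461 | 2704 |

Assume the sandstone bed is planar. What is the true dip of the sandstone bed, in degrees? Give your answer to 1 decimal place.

51.6°

Two edge vectors: TP-P→TP-Q = (620, -278, 0), TP-P→TP-R = (1005, -1081, -726).
Normal n = (TP-P→TP-Q) × (TP-P→TP-R) = (201828, 450120, -390830).
So ∂z/∂x = −n_x/n_z = 0.51641 and ∂z/∂y = −n_y/n_z = 1.15170.
Gradient magnitude |∇z| = √(a² + b²) = √(0.26668 + 1.32642) = 1.26218.
True dip = arctan(1.26218) = 51.6°, dipping toward SSW (azimuth ≈ 204°).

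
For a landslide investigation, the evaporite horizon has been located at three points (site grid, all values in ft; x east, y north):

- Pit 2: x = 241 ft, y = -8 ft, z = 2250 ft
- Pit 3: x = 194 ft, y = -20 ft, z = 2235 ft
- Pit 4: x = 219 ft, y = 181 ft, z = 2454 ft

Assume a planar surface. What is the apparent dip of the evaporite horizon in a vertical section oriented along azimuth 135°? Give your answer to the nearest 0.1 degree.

36.4°

Two edge vectors: Pit 2→Pit 3 = (-47, -12, -15), Pit 2→Pit 4 = (-22, 189, 204).
Normal n = (Pit 2→Pit 3) × (Pit 2→Pit 4) = (387, 9918, -9147).
So ∂z/∂x = −n_x/n_z = 0.04231 and ∂z/∂y = −n_y/n_z = 1.08429.
Unit vector along 135° is (sin 135°, cos 135°) = (0.7071, -0.7071).
Slope in that direction = a·(0.7071) + b·(-0.7071) = −0.73679.
Apparent dip = arctan|0.73679| = 36.4° (true dip is 47.3°, so apparent ≤ true as expected).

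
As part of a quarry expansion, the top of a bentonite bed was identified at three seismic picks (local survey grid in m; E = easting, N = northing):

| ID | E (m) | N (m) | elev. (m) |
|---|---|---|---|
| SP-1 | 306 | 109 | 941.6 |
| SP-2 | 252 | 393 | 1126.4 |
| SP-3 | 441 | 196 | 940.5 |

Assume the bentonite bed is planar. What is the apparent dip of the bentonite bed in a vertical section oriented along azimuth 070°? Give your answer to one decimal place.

9.1°

Let the plane be z = a·E + b·N + c.
SP-2−SP-1: −54a + 284b = 184.8;  SP-3−SP-1: 135a + 87b = −1.1.
Solving gives a = −0.38083, b = 0.57829.
Unit vector along 070° is (sin 70°, cos 70°) = (0.9397, 0.3420).
Slope in that direction = a·(0.9397) + b·(0.3420) = −0.16007.
Apparent dip = arctan|0.16007| = 9.1° (true dip is 34.7°, so apparent ≤ true as expected).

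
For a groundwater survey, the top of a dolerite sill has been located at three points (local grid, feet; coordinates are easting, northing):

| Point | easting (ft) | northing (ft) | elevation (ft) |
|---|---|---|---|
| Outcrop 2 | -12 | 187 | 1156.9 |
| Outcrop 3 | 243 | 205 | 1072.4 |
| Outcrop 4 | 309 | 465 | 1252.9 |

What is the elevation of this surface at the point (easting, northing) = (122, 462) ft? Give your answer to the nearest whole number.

Two edge vectors: Outcrop 2→Outcrop 3 = (255, 18, -84.5), Outcrop 2→Outcrop 4 = (321, 278, 96).
Normal n = (Outcrop 2→Outcrop 3) × (Outcrop 2→Outcrop 4) = (25219, -51604.5, 65112).
So ∂z/∂easting = −n_x/n_z = −0.38732 and ∂z/∂northing = −n_y/n_z = 0.79255.
Intercept c from Outcrop 2: 1156.9 − 4.65 − 148.21 = 1004.05.
At (122, 462): z = −47.3 + 366.2 + 1004.05 = 1323.0 ft.

1323 ft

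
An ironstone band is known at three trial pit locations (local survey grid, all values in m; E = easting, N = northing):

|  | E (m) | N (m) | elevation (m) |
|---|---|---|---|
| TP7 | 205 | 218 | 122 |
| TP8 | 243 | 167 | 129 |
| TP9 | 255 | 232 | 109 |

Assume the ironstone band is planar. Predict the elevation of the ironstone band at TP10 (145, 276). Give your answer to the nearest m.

117 m

Two edge vectors: TP7→TP8 = (38, -51, 7), TP7→TP9 = (50, 14, -13).
Normal n = (TP7→TP8) × (TP7→TP9) = (565, 844, 3082).
So ∂z/∂E = −n_x/n_z = −0.18332 and ∂z/∂N = −n_y/n_z = −0.27385.
Intercept c from TP7: 122 + 37.58 + 59.70 = 219.28.
At (145, 276): z = −26.6 − 75.6 + 219.28 = 117.1 m.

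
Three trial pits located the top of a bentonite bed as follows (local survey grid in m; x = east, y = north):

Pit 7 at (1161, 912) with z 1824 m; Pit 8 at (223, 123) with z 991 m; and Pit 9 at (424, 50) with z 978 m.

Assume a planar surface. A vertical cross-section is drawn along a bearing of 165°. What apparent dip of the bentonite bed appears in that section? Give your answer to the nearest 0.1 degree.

35.2°

Let the plane be z = a·x + b·y + c.
Pit 8−Pit 7: −938a − 789b = −833;  Pit 9−Pit 7: −737a − 862b = −846.
Solving gives a = 0.22263, b = 0.79109.
Unit vector along 165° is (sin 165°, cos 165°) = (0.2588, -0.9659).
Slope in that direction = a·(0.2588) + b·(-0.9659) = −0.70651.
Apparent dip = arctan|0.70651| = 35.2° (true dip is 39.4°, so apparent ≤ true as expected).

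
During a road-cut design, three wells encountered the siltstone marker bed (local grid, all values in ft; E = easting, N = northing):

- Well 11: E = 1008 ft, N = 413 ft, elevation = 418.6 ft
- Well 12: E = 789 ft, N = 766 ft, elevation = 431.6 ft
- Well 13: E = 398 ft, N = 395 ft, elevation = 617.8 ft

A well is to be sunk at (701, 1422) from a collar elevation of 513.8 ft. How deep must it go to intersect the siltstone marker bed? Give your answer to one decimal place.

160.7 ft

Two edge vectors: Well 11→Well 12 = (-219, 353, 13), Well 11→Well 13 = (-610, -18, 199.2).
Normal n = (Well 11→Well 12) × (Well 11→Well 13) = (70551.6, 35694.8, 219272).
So ∂z/∂E = −n_x/n_z = −0.321754 and ∂z/∂N = −n_y/n_z = −0.162788.
Intercept c from Well 11: 418.6 + 324.33 + 67.23 = 810.16.
At (701, 1422): z_contact = −225.55 − 231.48 + 810.16 = 353.13 ft.
Depth below ground = 513.8 − 353.13 = 160.7 ft.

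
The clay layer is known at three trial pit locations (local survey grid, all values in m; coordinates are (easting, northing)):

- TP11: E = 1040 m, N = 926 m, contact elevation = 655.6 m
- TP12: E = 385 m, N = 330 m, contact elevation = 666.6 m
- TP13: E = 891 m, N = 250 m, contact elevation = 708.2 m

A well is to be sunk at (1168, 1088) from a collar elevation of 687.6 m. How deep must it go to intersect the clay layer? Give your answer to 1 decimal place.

Two edge vectors: TP11→TP12 = (-655, -596, 11), TP11→TP13 = (-149, -676, 52.6).
Normal n = (TP11→TP12) × (TP11→TP13) = (-23913.6, 32814, 353976).
So ∂z/∂E = −n_x/n_z = 0.067557 and ∂z/∂N = −n_y/n_z = −0.092701.
Intercept c from TP11: 655.6 − 70.26 + 85.84 = 671.18.
At (1168, 1088): z_contact = 78.91 − 100.86 + 671.18 = 649.23 m.
Depth below ground = 687.6 − 649.23 = 38.4 m.

38.4 m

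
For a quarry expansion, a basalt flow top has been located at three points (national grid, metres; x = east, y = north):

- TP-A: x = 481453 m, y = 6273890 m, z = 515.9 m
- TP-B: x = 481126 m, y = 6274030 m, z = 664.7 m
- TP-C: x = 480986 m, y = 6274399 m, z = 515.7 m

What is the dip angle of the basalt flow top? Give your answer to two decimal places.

Two edge vectors: TP-A→TP-B = (-327, 140, 148.8), TP-A→TP-C = (-467, 509, -0.2).
Normal n = (TP-A→TP-B) × (TP-A→TP-C) = (-75767.2, -69555, -101063).
So ∂z/∂x = −n_x/n_z = −0.74970 and ∂z/∂y = −n_y/n_z = −0.68823.
Gradient magnitude |∇z| = √(a² + b²) = √(0.56205 + 0.47367) = 1.01770.
True dip = arctan(1.01770) = 45.50°, dipping toward NE (azimuth ≈ 047°).

45.50°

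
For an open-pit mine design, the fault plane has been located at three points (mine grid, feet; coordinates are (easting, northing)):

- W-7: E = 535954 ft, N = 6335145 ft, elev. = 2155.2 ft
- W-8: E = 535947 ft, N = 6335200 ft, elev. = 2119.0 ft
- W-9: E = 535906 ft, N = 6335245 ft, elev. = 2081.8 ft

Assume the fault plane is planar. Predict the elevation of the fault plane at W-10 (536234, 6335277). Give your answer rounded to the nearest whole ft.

2132 ft

Let the plane be z = a·E + b·N + c.
W-8−W-7: −7a + 55b = −36.2;  W-9−W-7: −48a + 100b = −73.4.
Solving gives a = 0.21494845, b = −0.63082474.
Then c = 2155.2 − a·535954 − b·6335145 = 3883318.93.
At (536234, 6335277): z = 115262.7 − 3996449.5 + 3883318.93 = 2132.1 ft.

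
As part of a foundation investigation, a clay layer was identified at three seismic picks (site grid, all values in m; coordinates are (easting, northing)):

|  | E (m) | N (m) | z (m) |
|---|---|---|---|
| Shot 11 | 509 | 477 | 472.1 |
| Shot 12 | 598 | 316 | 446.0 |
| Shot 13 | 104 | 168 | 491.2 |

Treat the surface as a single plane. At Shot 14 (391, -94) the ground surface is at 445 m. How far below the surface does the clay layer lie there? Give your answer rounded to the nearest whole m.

Let the plane be z = a·E + b·N + c.
Shot 12−Shot 11: 89a − 161b = −26.1;  Shot 13−Shot 11: −405a − 309b = 19.1.
Solving gives a = −0.12016, b = 0.09569.
Then c = 472.1 − a·509 − b·477 = 487.62.
At (391, -94): z_contact = −47.0 − 9.0 + 487.62 = 431.6 m.
Depth below ground = 445 − 431.6 = 13 m.

13 m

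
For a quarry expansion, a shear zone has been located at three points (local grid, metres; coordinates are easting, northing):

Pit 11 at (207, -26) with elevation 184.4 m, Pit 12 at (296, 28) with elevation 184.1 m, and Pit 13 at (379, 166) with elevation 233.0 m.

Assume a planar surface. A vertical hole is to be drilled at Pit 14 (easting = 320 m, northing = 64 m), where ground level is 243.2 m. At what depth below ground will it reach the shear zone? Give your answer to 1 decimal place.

47.2 m

Two edge vectors: Pit 11→Pit 12 = (89, 54, -0.3), Pit 11→Pit 13 = (172, 192, 48.6).
Normal n = (Pit 11→Pit 12) × (Pit 11→Pit 13) = (2682, -4377, 7800).
So ∂z/∂easting = −n_x/n_z = −0.34385 and ∂z/∂northing = −n_y/n_z = 0.56115.
Intercept c from Pit 11: 184.4 + 71.18 + 14.59 = 270.17.
At (320, 64): z_contact = −110.03 + 35.91 + 270.17 = 196.05 m.
Depth below ground = 243.2 − 196.05 = 47.2 m.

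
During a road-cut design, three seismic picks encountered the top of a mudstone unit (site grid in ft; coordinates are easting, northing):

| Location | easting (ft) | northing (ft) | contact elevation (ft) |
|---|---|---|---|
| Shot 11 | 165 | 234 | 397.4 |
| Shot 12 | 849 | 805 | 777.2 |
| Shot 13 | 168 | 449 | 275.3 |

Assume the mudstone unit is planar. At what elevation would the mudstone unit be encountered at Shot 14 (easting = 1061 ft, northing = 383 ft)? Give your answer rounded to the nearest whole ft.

1244 ft

Let the plane be z = a·easting + b·northing + c.
Shot 12−Shot 11: 684a + 571b = 379.8;  Shot 13−Shot 11: 3a + 215b = −122.1.
Solving gives a = 1.04148, b = −0.58244.
Then c = 397.4 − a·165 − b·234 = 361.85.
At (1061, 383): z = 1105.0 − 223.1 + 361.85 = 1243.8 ft.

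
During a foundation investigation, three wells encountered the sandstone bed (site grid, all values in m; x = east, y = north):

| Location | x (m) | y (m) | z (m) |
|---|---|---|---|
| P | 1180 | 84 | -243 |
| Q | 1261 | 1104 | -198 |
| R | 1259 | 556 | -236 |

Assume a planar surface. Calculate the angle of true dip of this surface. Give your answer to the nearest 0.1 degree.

18.8°

Two edge vectors: P→Q = (81, 1020, 45), P→R = (79, 472, 7).
Normal n = (P→Q) × (P→R) = (-14100, 2988, -42348).
So ∂z/∂x = −n_x/n_z = −0.33296 and ∂z/∂y = −n_y/n_z = 0.07056.
Gradient magnitude |∇z| = √(a² + b²) = √(0.11086 + 0.00498) = 0.34035.
True dip = arctan(0.34035) = 18.8°, dipping toward ESE (azimuth ≈ 102°).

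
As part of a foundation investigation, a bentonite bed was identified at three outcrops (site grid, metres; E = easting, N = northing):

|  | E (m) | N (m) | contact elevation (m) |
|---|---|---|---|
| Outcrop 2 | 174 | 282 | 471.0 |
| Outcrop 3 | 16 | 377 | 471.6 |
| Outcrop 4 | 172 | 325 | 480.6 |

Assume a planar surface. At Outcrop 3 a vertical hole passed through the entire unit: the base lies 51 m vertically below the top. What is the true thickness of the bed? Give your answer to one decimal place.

Let the plane be z = a·E + b·N + c.
Outcrop 3−Outcrop 2: −158a + 95b = 0.6;  Outcrop 4−Outcrop 2: −2a + 43b = 9.6.
Solving gives a = 0.13419, b = 0.22950.
|∇z| = √(a²+b²) = 0.26585, so dip δ = arctan(0.26585) = 14.89°.
True thickness = vertical thickness × cos δ = 51 × cos 14.89° = 49.3 m.

49.3 m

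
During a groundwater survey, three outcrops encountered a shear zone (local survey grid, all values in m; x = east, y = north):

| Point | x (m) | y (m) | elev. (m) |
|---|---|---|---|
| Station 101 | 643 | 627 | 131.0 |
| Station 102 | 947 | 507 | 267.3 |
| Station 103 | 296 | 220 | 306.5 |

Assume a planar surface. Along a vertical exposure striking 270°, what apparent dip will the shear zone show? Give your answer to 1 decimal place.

Two edge vectors: Station 101→Station 102 = (304, -120, 136.3), Station 101→Station 103 = (-347, -407, 175.5).
Normal n = (Station 101→Station 102) × (Station 101→Station 103) = (34414.1, -100648.1, -165368).
So ∂z/∂x = −n_x/n_z = 0.20811 and ∂z/∂y = −n_y/n_z = −0.60863.
Unit vector along 270° is (sin 270°, cos 270°) = (-1.0000, -0.0000).
Slope in that direction = a·(-1.0000) + b·(-0.0000) = −0.20811.
Apparent dip = arctan|0.20811| = 11.8° (true dip is 32.8°, so apparent ≤ true as expected).

11.8°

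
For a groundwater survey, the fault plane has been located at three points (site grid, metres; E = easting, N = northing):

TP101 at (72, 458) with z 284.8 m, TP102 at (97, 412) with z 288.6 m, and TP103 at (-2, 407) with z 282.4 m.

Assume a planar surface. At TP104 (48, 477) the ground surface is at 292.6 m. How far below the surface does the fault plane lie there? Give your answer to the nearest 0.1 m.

10.3 m

Let the plane be z = a·E + b·N + c.
TP102−TP101: 25a − 46b = 3.8;  TP103−TP101: −74a − 51b = −2.4.
Solving gives a = 0.06501, b = −0.04728.
Then c = 284.8 − a·72 − b·458 = 301.77.
At (48, 477): z_contact = 3.12 − 22.55 + 301.77 = 282.34 m.
Depth below ground = 292.6 − 282.34 = 10.3 m.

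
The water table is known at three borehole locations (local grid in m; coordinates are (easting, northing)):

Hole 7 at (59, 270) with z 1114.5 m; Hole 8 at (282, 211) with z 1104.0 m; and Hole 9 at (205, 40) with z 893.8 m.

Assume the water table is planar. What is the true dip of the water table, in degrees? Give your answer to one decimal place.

Two edge vectors: Hole 7→Hole 8 = (223, -59, -10.5), Hole 7→Hole 9 = (146, -230, -220.7).
Normal n = (Hole 7→Hole 8) × (Hole 7→Hole 9) = (10606.3, 47683.1, -42676).
So ∂z/∂E = −n_x/n_z = 0.24853 and ∂z/∂N = −n_y/n_z = 1.11733.
Gradient magnitude |∇z| = √(a² + b²) = √(0.06177 + 1.24842) = 1.14464.
True dip = arctan(1.14464) = 48.9°, dipping toward SSW (azimuth ≈ 193°).

48.9°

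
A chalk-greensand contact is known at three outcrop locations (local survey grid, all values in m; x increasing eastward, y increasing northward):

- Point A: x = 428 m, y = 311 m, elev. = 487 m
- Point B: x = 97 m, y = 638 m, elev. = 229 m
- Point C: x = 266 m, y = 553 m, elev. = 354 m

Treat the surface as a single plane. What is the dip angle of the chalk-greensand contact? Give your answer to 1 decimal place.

35.1°

Let the plane be z = a·x + b·y + c.
Point B−Point A: −331a + 327b = −258;  Point C−Point A: −162a + 242b = −133.
Solving gives a = 0.69836, b = −0.08209.
Gradient magnitude |∇z| = √(a² + b²) = √(0.48770 + 0.00674) = 0.70316.
True dip = arctan(0.70316) = 35.1°, dipping toward W (azimuth ≈ 277°).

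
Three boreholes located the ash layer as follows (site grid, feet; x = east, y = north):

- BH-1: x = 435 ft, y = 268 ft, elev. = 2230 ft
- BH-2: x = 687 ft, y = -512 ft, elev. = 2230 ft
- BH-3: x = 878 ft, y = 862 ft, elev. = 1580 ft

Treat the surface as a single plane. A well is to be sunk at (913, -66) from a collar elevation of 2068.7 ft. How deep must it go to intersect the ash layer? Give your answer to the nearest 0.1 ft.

Two edge vectors: BH-1→BH-2 = (252, -780, 0), BH-1→BH-3 = (443, 594, -650).
Normal n = (BH-1→BH-2) × (BH-1→BH-3) = (507000, 163800, 495228).
So ∂z/∂x = −n_x/n_z = −1.02377 and ∂z/∂y = −n_y/n_z = −0.33076.
Intercept c from BH-1: 2230 + 445.34 + 88.64 = 2763.98.
At (913, -66): z_contact = −934.70 + 21.83 + 2763.98 = 1851.11 ft.
Depth below ground = 2068.7 − 1851.11 = 217.6 ft.

217.6 ft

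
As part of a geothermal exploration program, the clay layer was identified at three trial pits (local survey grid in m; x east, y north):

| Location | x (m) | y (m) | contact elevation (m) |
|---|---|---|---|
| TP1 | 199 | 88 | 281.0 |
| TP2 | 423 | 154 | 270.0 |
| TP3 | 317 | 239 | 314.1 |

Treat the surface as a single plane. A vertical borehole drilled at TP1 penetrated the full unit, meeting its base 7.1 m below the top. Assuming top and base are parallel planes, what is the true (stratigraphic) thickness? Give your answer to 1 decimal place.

6.7 m

Let the plane be z = a·x + b·y + c.
TP2−TP1: 224a + 66b = −11;  TP3−TP1: 118a + 151b = 33.1.
Solving gives a = −0.14770, b = 0.33463.
|∇z| = √(a²+b²) = 0.36578, so dip δ = arctan(0.36578) = 20.09°.
True thickness = vertical thickness × cos δ = 7.1 × cos 20.09° = 6.7 m.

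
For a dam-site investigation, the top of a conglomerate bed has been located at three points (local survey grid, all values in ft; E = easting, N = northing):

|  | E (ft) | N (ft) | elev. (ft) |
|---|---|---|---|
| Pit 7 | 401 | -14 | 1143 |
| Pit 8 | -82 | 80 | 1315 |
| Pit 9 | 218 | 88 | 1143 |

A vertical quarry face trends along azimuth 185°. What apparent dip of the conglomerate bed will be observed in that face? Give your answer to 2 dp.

Two edge vectors: Pit 7→Pit 8 = (-483, 94, 172), Pit 7→Pit 9 = (-183, 102, 0).
Normal n = (Pit 7→Pit 8) × (Pit 7→Pit 9) = (-17544, -31476, -32064).
So ∂z/∂E = −n_x/n_z = −0.54716 and ∂z/∂N = −n_y/n_z = −0.98166.
Unit vector along 185° is (sin 185°, cos 185°) = (-0.0872, -0.9962).
Slope in that direction = a·(-0.0872) + b·(-0.9962) = 1.02561.
Apparent dip = arctan|1.02561| = 45.72° (true dip is 48.3°, so apparent ≤ true as expected).

45.72°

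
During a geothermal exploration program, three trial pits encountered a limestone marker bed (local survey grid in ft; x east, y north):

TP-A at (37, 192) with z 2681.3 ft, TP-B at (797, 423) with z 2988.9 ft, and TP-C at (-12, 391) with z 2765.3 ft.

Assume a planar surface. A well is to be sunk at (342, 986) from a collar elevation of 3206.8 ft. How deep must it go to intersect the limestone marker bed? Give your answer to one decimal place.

61.6 ft

Let the plane be z = a·x + b·y + c.
TP-B−TP-A: 760a + 231b = 307.6;  TP-C−TP-A: −49a + 199b = 84.
Solving gives a = 0.25719, b = 0.48544.
Then c = 2681.3 − a·37 − b·192 = 2578.58.
At (342, 986): z_contact = 87.96 + 478.64 + 2578.58 = 3145.18 ft.
Depth below ground = 3206.8 − 3145.18 = 61.6 ft.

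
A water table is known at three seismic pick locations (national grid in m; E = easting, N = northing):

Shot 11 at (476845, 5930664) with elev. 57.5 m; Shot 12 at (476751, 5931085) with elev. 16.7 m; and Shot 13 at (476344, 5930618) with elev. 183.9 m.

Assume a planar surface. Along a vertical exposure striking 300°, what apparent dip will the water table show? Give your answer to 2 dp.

Two edge vectors: Shot 11→Shot 12 = (-94, 421, -40.8), Shot 11→Shot 13 = (-501, -46, 126.4).
Normal n = (Shot 11→Shot 12) × (Shot 11→Shot 13) = (51337.6, 32322.4, 215245).
So ∂z/∂E = −n_x/n_z = −0.23851 and ∂z/∂N = −n_y/n_z = −0.15017.
Unit vector along 300° is (sin 300°, cos 300°) = (-0.8660, 0.5000).
Slope in that direction = a·(-0.8660) + b·(0.5000) = 0.13147.
Apparent dip = arctan|0.13147| = 7.49° (true dip is 15.7°, so apparent ≤ true as expected).

7.49°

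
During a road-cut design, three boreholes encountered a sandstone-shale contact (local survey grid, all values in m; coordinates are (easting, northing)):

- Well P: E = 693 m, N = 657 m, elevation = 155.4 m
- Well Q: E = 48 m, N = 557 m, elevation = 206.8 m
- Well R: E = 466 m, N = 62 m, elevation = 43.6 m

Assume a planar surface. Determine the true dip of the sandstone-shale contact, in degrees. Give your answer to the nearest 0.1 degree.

14.5°

Let the plane be z = a·E + b·N + c.
Well Q−Well P: −645a − 100b = 51.4;  Well R−Well P: −227a − 595b = −111.8.
Solving gives a = −0.11566, b = 0.23203.
Gradient magnitude |∇z| = √(a² + b²) = √(0.01338 + 0.05384) = 0.25926.
True dip = arctan(0.25926) = 14.5°, dipping toward SSE (azimuth ≈ 154°).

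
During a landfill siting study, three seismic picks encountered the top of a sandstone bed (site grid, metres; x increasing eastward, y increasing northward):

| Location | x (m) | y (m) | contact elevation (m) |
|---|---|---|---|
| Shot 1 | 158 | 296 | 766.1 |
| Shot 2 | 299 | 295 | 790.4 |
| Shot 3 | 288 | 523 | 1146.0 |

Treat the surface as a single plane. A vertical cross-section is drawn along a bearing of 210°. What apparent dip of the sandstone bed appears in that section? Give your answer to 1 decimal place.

55.4°

Two edge vectors: Shot 1→Shot 2 = (141, -1, 24.3), Shot 1→Shot 3 = (130, 227, 379.9).
Normal n = (Shot 1→Shot 2) × (Shot 1→Shot 3) = (-5896, -50406.9, 32137).
So ∂z/∂x = −n_x/n_z = 0.18346 and ∂z/∂y = −n_y/n_z = 1.56850.
Unit vector along 210° is (sin 210°, cos 210°) = (-0.5000, -0.8660).
Slope in that direction = a·(-0.5000) + b·(-0.8660) = −1.45009.
Apparent dip = arctan|1.45009| = 55.4° (true dip is 57.7°, so apparent ≤ true as expected).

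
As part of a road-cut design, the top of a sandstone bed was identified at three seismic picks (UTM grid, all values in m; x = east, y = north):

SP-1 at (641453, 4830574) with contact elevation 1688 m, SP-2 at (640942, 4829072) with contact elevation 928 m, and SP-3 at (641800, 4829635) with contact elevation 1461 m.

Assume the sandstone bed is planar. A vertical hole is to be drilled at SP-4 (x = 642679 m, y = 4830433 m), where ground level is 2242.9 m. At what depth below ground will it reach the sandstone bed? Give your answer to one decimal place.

Let the plane be z = a·x + b·y + c.
SP-2−SP-1: −511a − 1502b = −760;  SP-3−SP-1: 347a − 939b = −227.
Solving gives a = 0.372305132, b = 0.379328946.
Then c = 1688 − a·641453 − b·4830574 = −2069504.79.
At (642679, 4830433): z_contact = 239272.69 + 1832323.06 − 2069504.79 = 2090.96 m.
Depth below ground = 2242.9 − 2090.96 = 151.9 m.

151.9 m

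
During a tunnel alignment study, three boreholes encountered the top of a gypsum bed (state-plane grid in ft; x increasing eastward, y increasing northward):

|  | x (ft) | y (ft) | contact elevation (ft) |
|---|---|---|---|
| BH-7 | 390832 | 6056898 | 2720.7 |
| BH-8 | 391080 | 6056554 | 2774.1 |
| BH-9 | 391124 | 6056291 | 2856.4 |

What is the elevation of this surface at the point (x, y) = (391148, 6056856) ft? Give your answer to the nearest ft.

2646 ft

Let the plane be z = a·x + b·y + c.
BH-8−BH-7: 248a − 344b = 53.4;  BH-9−BH-7: 292a − 607b = 135.7.
Solving gives a = −0.28483868, b = −0.36058138.
Then c = 2720.7 − a·390832 − b·6056898 = 2298049.39.
At (391148, 6056856): z = −111414.1 − 2183989.5 + 2298049.39 = 2645.8 ft.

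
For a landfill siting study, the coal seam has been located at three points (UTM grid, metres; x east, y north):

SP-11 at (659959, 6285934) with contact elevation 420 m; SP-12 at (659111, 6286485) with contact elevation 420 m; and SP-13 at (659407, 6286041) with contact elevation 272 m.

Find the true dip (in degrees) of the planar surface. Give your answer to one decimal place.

35.0°

Two edge vectors: SP-11→SP-12 = (-848, 551, 0), SP-11→SP-13 = (-552, 107, -148).
Normal n = (SP-11→SP-12) × (SP-11→SP-13) = (-81548, -125504, 213416).
So ∂z/∂x = −n_x/n_z = 0.38211 and ∂z/∂y = −n_y/n_z = 0.58807.
Gradient magnitude |∇z| = √(a² + b²) = √(0.14601 + 0.34583) = 0.70131.
True dip = arctan(0.70131) = 35.0°, dipping toward SSW (azimuth ≈ 213°).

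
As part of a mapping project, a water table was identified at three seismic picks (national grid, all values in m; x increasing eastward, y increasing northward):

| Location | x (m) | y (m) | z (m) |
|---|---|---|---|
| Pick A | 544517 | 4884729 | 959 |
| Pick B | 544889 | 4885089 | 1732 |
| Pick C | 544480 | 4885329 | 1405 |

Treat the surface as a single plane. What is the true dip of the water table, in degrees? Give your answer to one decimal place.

56.7°

Let the plane be z = a·x + b·y + c.
Pick B−Pick A: 372a + 360b = 773;  Pick C−Pick A: −37a + 600b = 446.
Solving gives a = 1.28209, b = 0.82240.
Gradient magnitude |∇z| = √(a² + b²) = √(1.64376 + 0.67633) = 1.52318.
True dip = arctan(1.52318) = 56.7°, dipping toward WSW (azimuth ≈ 237°).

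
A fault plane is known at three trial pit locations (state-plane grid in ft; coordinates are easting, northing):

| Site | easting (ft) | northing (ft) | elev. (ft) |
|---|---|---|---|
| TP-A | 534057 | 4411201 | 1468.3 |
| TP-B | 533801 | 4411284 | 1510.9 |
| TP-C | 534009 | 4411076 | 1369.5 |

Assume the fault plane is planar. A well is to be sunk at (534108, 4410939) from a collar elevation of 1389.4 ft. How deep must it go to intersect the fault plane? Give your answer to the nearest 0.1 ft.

Let the plane be z = a·easting + b·northing + c.
TP-B−TP-A: −256a + 83b = 42.6;  TP-C−TP-A: −48a − 125b = −98.8.
Solving gives a = 0.079907737, b = 0.759715429.
Then c = 1468.3 − a·534057 − b·4411201 = −3392464.45.
At (534108, 4410939): z_contact = 42679.36 + 3351058.42 − 3392464.45 = 1273.33 ft.
Depth below ground = 1389.4 − 1273.33 = 116.1 ft.

116.1 ft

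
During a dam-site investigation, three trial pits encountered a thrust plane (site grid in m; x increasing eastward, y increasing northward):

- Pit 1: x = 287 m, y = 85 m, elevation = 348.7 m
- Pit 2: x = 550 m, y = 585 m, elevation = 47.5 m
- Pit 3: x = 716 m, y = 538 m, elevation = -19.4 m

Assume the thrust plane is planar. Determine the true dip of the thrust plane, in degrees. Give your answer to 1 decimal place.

Two edge vectors: Pit 1→Pit 2 = (263, 500, -301.2), Pit 1→Pit 3 = (429, 453, -368.1).
Normal n = (Pit 1→Pit 2) × (Pit 1→Pit 3) = (-47606.4, -32404.5, -95361).
So ∂z/∂x = −n_x/n_z = −0.49922 and ∂z/∂y = −n_y/n_z = −0.33981.
Gradient magnitude |∇z| = √(a² + b²) = √(0.24922 + 0.11547) = 0.60390.
True dip = arctan(0.60390) = 31.1°, dipping toward NE (azimuth ≈ 056°).

31.1°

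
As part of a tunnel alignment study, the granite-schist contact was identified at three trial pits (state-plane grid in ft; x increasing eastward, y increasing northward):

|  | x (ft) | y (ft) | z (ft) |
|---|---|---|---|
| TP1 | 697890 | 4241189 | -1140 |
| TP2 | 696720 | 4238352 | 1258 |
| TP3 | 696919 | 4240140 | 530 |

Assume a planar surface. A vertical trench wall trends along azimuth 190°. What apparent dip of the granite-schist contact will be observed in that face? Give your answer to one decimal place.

26.3°

Two edge vectors: TP1→TP2 = (-1170, -2837, 2398), TP1→TP3 = (-971, -1049, 1670).
Normal n = (TP1→TP2) × (TP1→TP3) = (-2222288, -374558, -1527397).
So ∂z/∂x = −n_x/n_z = −1.45495 and ∂z/∂y = −n_y/n_z = −0.24523.
Unit vector along 190° is (sin 190°, cos 190°) = (-0.1736, -0.9848).
Slope in that direction = a·(-0.1736) + b·(-0.9848) = 0.49415.
Apparent dip = arctan|0.49415| = 26.3° (true dip is 55.9°, so apparent ≤ true as expected).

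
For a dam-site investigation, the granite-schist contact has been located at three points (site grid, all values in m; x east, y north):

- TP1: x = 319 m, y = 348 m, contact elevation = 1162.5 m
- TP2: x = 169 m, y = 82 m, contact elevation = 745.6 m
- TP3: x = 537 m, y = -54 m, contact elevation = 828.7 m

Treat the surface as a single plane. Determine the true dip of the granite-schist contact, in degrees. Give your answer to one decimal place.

53.8°

Let the plane be z = a·x + b·y + c.
TP2−TP1: −150a − 266b = −416.9;  TP3−TP1: 218a − 402b = −333.8.
Solving gives a = 0.66620, b = 1.19162.
Gradient magnitude |∇z| = √(a² + b²) = √(0.44382 + 1.41996) = 1.36520.
True dip = arctan(1.36520) = 53.8°, dipping toward SSW (azimuth ≈ 209°).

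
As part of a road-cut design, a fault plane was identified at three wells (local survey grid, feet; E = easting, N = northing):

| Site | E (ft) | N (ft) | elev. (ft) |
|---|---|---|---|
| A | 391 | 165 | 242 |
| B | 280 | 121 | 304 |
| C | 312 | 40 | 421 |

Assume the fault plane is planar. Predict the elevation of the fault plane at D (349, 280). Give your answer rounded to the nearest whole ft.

76 ft

Let the plane be z = a·E + b·N + c.
B−A: −111a − 44b = 62;  C−A: −79a − 125b = 179.
Solving gives a = 0.01212, b = −1.43966.
Then c = 242 − a·391 − b·165 = 474.81.
At (349, 280): z = 4.2 − 403.1 + 474.81 = 75.9 ft.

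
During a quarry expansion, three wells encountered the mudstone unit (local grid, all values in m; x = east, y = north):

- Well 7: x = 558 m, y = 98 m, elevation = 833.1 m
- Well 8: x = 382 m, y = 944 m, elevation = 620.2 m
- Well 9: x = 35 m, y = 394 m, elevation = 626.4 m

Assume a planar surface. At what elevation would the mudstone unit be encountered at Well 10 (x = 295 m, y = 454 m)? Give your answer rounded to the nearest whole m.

Two edge vectors: Well 7→Well 8 = (-176, 846, -212.9), Well 7→Well 9 = (-523, 296, -206.7).
Normal n = (Well 7→Well 8) × (Well 7→Well 9) = (-111849.8, 74967.5, 390362).
So ∂z/∂x = −n_x/n_z = 0.28653 and ∂z/∂y = −n_y/n_z = −0.19205.
Intercept c from Well 7: 833.1 − 159.88 + 18.82 = 692.04.
At (295, 454): z = 84.5 − 87.2 + 692.04 = 689.4 m.

689 m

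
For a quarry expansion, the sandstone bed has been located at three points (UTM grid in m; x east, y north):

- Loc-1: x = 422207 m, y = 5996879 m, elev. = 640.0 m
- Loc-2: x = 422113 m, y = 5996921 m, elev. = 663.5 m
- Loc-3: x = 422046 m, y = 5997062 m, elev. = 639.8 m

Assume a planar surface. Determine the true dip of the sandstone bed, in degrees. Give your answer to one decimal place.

Let the plane be z = a·x + b·y + c.
Loc-2−Loc-1: −94a + 42b = 23.5;  Loc-3−Loc-1: −161a + 183b = −0.2.
Solving gives a = −0.41273, b = −0.36420.
Gradient magnitude |∇z| = √(a² + b²) = √(0.17035 + 0.13265) = 0.55045.
True dip = arctan(0.55045) = 28.8°, dipping toward NE (azimuth ≈ 049°).

28.8°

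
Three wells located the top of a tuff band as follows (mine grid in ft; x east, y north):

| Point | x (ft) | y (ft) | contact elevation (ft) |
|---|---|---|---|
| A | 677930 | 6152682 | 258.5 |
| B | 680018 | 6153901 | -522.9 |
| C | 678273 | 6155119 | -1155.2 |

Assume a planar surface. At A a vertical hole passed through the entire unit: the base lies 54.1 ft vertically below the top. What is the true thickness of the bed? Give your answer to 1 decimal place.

Two edge vectors: A→B = (2088, 1219, -781.4), A→C = (343, 2437, -1413.7).
Normal n = (A→B) × (A→C) = (180971.5, 2683785.4, 4670339).
So ∂z/∂x = −n_x/n_z = −0.03875 and ∂z/∂y = −n_y/n_z = −0.57464.
|∇z| = √(a²+b²) = 0.57595, so dip δ = arctan(0.57595) = 29.94°.
True thickness = vertical thickness × cos δ = 54.1 × cos 29.94° = 46.9 ft.

46.9 ft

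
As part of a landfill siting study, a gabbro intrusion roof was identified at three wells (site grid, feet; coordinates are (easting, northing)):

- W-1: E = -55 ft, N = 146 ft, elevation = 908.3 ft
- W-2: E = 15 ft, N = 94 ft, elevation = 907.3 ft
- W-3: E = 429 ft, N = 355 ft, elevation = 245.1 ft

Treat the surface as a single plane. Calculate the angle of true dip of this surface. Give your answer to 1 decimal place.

55.3°

Let the plane be z = a·E + b·N + c.
W-2−W-1: 70a − 52b = −1;  W-3−W-1: 484a + 209b = −663.2.
Solving gives a = −0.87179, b = −1.15433.
Gradient magnitude |∇z| = √(a² + b²) = √(0.76001 + 1.33248) = 1.44654.
True dip = arctan(1.44654) = 55.3°, dipping toward NE (azimuth ≈ 037°).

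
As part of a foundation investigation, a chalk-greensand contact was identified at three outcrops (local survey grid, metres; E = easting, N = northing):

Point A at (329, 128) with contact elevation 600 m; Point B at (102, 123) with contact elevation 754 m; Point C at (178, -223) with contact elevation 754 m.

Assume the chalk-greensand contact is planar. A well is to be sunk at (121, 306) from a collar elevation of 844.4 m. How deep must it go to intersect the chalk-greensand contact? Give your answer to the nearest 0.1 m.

130.4 m

Let the plane be z = a·E + b·N + c.
Point B−Point A: −227a − 5b = 154;  Point C−Point A: −151a − 351b = 154.
Solving gives a = −0.67515, b = −0.14830.
Then c = 600 − a·329 − b·128 = 841.11.
At (121, 306): z_contact = −81.69 − 45.38 + 841.11 = 714.03 m.
Depth below ground = 844.4 − 714.03 = 130.4 m.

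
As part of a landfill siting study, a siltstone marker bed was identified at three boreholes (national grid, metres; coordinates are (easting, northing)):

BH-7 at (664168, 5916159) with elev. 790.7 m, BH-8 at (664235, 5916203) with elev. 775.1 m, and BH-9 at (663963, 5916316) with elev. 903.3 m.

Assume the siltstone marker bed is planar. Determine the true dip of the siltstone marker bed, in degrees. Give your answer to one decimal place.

23.7°

Two edge vectors: BH-7→BH-8 = (67, 44, -15.6), BH-7→BH-9 = (-205, 157, 112.6).
Normal n = (BH-7→BH-8) × (BH-7→BH-9) = (7403.6, -4346.2, 19539).
So ∂z/∂E = −n_x/n_z = −0.37891 and ∂z/∂N = −n_y/n_z = 0.22244.
Gradient magnitude |∇z| = √(a² + b²) = √(0.14358 + 0.04948) = 0.43938.
True dip = arctan(0.43938) = 23.7°, dipping toward ESE (azimuth ≈ 120°).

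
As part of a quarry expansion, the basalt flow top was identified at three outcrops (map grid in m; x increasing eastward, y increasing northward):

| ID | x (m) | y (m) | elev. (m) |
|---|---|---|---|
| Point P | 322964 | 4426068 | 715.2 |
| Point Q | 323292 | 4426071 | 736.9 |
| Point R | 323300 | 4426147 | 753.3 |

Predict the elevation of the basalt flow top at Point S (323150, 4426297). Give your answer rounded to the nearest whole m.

775 m

Let the plane be z = a·x + b·y + c.
Point Q−Point P: 328a + 3b = 21.7;  Point R−Point P: 336a + 79b = 38.1.
Solving gives a = 0.06424671, b = 0.20902666.
Then c = 715.2 − a·322964 − b·4426068 = −945200.40.
At (323150, 4426297): z = 20761.3 + 925214.1 − 945200.40 = 775.0 m.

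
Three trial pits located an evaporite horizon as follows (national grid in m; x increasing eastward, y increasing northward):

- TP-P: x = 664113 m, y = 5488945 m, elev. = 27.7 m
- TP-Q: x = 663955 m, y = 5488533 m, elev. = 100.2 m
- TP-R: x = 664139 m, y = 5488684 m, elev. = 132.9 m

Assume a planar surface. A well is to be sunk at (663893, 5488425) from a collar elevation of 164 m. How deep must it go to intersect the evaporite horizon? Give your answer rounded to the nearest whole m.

Let the plane be z = a·x + b·y + c.
TP-Q−TP-P: −158a − 412b = 72.5;  TP-R−TP-P: 26a − 261b = 105.2.
Solving gives a = 0.47006545, b = −0.35623869.
Then c = 27.7 − a·664113 − b·5488945 = 1643225.71.
At (663893, 5488425): z_contact = 312073.2 − 1955189.3 + 1643225.71 = 109.5 m.
Depth below ground = 164 − 109.5 = 54 m.

54 m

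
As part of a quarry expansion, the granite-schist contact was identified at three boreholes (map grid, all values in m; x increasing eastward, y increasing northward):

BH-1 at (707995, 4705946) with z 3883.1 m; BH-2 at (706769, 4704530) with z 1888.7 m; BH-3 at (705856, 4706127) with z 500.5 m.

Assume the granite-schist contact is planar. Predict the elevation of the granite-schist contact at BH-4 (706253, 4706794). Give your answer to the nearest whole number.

1154 m

Let the plane be z = a·x + b·y + c.
BH-2−BH-1: −1226a − 1416b = −1994.4;  BH-3−BH-1: −2139a + 181b = −3382.6.
Solving gives a = 1.58448964, b = 0.03659301.
Then c = 3883.1 − a·707995 − b·4705946 = −1290132.38.
At (706253, 4706794): z = 1119050.6 + 172235.8 − 1290132.38 = 1153.9 m.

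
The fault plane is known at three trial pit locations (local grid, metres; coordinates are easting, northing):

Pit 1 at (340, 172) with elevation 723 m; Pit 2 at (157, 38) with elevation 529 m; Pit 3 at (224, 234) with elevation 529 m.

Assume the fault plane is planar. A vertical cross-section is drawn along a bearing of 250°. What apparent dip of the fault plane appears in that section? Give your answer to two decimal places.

Let the plane be z = a·easting + b·northing + c.
Pit 2−Pit 1: −183a − 134b = −194;  Pit 3−Pit 1: −116a + 62b = −194.
Solving gives a = 1.41406, b = −0.48338.
Unit vector along 250° is (sin 250°, cos 250°) = (-0.9397, -0.3420).
Slope in that direction = a·(-0.9397) + b·(-0.3420) = −1.16345.
Apparent dip = arctan|1.16345| = 49.32° (true dip is 56.2°, so apparent ≤ true as expected).

49.32°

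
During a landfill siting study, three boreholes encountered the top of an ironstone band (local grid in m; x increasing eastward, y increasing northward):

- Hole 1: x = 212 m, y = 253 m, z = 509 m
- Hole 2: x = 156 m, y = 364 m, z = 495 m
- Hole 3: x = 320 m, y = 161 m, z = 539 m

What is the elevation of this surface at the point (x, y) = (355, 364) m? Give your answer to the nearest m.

554 m

Let the plane be z = a·x + b·y + c.
Hole 2−Hole 1: −56a + 111b = −14;  Hole 3−Hole 1: 108a − 92b = 30.
Solving gives a = 0.29871, b = 0.02458.
Then c = 509 − a·212 − b·253 = 439.46.
At (355, 364): z = 106.0 + 8.9 + 439.46 = 554.4 m.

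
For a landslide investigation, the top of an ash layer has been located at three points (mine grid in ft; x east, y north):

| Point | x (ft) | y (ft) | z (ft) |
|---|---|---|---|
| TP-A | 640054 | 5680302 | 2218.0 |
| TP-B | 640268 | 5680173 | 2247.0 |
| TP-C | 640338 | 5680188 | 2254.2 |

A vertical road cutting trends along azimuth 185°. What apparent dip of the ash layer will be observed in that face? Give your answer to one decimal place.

1.7°

Let the plane be z = a·x + b·y + c.
TP-B−TP-A: 214a − 129b = 29;  TP-C−TP-A: 284a − 114b = 36.2.
Solving gives a = 0.11142, b = −0.03997.
Unit vector along 185° is (sin 185°, cos 185°) = (-0.0872, -0.9962).
Slope in that direction = a·(-0.0872) + b·(-0.9962) = 0.03010.
Apparent dip = arctan|0.03010| = 1.7° (true dip is 6.8°, so apparent ≤ true as expected).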